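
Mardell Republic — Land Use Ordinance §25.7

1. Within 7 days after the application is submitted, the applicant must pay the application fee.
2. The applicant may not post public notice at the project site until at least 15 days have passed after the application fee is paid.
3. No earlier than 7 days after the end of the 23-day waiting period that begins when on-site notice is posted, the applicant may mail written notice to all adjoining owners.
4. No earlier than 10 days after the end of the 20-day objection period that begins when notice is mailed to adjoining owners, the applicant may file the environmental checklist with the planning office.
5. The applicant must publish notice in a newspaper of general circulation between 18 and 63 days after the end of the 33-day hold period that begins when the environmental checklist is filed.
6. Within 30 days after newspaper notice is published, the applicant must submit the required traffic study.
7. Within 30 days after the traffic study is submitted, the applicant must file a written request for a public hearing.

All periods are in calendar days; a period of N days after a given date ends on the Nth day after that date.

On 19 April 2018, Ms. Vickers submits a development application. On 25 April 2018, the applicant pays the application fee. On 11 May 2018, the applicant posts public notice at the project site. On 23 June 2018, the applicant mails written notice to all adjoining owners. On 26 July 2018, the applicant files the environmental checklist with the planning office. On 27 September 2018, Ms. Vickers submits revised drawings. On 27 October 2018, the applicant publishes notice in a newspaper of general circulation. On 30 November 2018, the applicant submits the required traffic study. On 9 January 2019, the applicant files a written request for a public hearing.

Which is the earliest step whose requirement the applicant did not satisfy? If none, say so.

Step 6

(1) due by 19 April 2018 + 7 days = 26 April 2018; 25 April 2018 is within that limit.
(2) permitted from 25 April 2018 + 15 days = 10 May 2018 onward; done 11 May 2018 — permitted.
(3) permitted from 3 June 2018 + 7 days = 10 June 2018 onward; done 23 June 2018, after the minimum wait.
(4) permitted from 13 July 2018 + 10 days = 23 July 2018 onward; done 26 July 2018, after the minimum wait.
(5) the permitted window runs from 28 August 2018 + 18 = 15 September 2018 to 28 August 2018 + 63 = 30 October 2018; done 27 October 2018 — within the window.
(6) due by 27 October 2018 + 30 days = 26 November 2018; not done until 30 November 2018, 4 days after the deadline.
Later steps need not be reached.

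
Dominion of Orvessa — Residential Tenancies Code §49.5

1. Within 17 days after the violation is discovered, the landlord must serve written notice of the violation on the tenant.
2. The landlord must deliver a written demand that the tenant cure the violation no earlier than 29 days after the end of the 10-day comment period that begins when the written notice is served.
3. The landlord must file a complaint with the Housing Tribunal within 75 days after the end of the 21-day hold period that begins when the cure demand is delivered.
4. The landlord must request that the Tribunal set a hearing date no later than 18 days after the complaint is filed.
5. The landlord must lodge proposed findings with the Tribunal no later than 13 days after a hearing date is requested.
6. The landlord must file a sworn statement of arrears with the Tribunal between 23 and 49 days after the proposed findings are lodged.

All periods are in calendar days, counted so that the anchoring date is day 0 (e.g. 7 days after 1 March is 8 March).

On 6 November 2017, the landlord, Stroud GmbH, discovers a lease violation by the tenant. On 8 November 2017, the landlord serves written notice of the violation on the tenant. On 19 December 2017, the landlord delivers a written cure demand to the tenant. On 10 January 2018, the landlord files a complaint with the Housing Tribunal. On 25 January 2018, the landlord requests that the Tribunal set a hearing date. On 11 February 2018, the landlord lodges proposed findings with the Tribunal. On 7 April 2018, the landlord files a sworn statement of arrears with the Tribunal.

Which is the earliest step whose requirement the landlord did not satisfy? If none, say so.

Step 1 — counting 17 days from 6 November 2017 (when the violation is discovered) gives a deadline of 23 November 2017; done 8 November 2017 — timely.
Step 2 — must wait 29 days from 18 November 2017 (end of the 10-day comment period, which began when the written notice is served on 8 November 2017), so not before 17 December 2017; done 19 December 2017 — permitted.
Step 3 — counting 75 days from 9 January 2018 (end of the 21-day hold period, which began when the cure demand is delivered on 19 December 2017) gives a deadline of 25 March 2018; 10 January 2018 is within that limit.
Step 4 — counting 18 days from 10 January 2018 (when the complaint is filed) gives a deadline of 28 January 2018; done 25 January 2018 — timely.
Step 5 — counting 13 days from 25 January 2018 (when a hearing date is requested) gives a deadline of 7 February 2018; done 11 February 2018 — 4 days late.
Later steps need not be reached.

Step 5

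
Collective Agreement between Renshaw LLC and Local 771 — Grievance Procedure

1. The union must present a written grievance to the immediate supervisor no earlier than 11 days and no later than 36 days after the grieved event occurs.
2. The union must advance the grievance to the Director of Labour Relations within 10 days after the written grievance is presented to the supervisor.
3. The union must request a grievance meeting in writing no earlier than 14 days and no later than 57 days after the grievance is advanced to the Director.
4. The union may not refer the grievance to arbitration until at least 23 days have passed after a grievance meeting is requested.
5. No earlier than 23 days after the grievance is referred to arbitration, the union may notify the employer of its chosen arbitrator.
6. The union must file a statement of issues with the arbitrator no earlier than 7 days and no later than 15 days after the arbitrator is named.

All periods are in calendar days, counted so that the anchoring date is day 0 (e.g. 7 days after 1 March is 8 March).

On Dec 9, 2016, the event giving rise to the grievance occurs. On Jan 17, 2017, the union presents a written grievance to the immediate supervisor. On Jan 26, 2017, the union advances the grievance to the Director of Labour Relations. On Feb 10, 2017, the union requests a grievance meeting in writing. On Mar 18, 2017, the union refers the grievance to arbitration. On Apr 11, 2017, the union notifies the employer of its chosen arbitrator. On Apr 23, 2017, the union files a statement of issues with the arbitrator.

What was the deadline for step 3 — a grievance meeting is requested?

Mar 24, 2017

Step 3 runs from Jan 26, 2017, when the grievance is advanced to the Director. The window is 14–57 days after Jan 26, 2017; it closes on Mar 24, 2017.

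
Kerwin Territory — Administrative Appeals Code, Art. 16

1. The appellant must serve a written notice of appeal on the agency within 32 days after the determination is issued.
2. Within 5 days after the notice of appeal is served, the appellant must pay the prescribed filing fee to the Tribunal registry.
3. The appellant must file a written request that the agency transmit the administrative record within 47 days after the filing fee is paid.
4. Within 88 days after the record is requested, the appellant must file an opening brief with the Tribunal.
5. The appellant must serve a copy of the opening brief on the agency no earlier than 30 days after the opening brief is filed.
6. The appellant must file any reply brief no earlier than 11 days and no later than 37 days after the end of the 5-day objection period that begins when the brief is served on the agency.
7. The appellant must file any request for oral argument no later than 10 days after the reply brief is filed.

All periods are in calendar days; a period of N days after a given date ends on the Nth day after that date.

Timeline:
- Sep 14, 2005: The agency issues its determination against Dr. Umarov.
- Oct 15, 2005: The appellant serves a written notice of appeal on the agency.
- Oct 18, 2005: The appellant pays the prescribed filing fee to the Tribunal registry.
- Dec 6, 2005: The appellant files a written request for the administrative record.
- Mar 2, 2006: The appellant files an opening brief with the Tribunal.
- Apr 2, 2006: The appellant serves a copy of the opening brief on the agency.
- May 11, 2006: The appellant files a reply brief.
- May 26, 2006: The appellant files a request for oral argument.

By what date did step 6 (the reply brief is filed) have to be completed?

The brief is served on the agency on Apr 2, 2006; the 5-day objection period therefore ends Apr 7, 2006, and step 6 runs from that date. The window is 11–37 days after Apr 7, 2006; it closes on May 14, 2006.

May 14, 2006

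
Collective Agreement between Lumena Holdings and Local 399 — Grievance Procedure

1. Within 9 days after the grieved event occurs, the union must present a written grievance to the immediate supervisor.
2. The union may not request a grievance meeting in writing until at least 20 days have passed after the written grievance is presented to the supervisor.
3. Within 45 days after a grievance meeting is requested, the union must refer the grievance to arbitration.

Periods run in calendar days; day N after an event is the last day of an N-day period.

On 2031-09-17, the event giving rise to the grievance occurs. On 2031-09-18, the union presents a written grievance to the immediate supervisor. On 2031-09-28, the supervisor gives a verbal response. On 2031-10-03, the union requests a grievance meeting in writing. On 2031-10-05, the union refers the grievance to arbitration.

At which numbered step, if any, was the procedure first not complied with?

Step 2

Step 1 — counting 9 days from 2031-09-17 (when the grieved event occurs) gives a deadline of 2031-09-26; 2031-09-18 is within that limit.
Step 2 — must wait 20 days from 2031-09-18 (when the written grievance is presented to the supervisor), so not before 2031-10-08; 2031-10-03 is 5 days before the earliest permitted date.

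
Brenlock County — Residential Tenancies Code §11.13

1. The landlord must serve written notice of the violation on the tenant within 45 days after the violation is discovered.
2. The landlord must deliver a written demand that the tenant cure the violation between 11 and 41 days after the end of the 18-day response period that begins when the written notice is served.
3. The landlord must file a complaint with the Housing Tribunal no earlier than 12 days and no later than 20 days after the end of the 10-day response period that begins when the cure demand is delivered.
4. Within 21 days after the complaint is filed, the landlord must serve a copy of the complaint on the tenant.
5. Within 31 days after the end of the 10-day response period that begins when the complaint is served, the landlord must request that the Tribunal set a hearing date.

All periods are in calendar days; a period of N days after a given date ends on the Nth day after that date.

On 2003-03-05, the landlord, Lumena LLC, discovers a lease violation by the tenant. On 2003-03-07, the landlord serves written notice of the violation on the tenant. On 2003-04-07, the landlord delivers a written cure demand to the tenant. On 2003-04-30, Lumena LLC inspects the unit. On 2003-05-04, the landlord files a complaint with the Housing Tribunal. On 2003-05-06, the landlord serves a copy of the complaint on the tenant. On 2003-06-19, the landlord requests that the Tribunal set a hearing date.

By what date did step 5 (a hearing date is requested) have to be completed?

The complaint is served on 2003-05-06; the 10-day response period therefore ends 2003-05-16, and step 5 runs from that date. 31 days after 2003-05-16 is 2003-06-16.

2003-06-16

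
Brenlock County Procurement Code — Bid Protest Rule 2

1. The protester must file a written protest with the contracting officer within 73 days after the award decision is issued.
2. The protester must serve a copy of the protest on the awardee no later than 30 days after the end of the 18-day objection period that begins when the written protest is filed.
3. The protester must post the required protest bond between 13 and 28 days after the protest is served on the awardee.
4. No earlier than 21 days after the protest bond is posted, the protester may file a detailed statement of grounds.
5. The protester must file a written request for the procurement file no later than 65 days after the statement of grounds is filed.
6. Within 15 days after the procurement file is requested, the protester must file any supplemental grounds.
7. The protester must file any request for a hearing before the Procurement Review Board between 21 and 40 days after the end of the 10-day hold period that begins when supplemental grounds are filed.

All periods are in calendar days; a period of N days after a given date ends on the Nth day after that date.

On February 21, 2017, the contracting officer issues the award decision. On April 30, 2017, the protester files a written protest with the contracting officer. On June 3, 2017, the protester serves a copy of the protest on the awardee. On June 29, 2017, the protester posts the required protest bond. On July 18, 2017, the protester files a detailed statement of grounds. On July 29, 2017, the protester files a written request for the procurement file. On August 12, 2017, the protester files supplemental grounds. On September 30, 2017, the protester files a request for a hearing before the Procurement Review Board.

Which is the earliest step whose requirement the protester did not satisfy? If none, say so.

Step 4

(1) due by February 21, 2017 + 73 days = May 5, 2017; done April 30, 2017 — timely.
(2) due by May 18, 2017 + 30 days = June 17, 2017; June 3, 2017 is within that limit.
(3) the permitted window runs from June 3, 2017 + 13 = June 16, 2017 to June 3, 2017 + 28 = July 1, 2017; done June 29, 2017 — within the window.
(4) permitted from June 29, 2017 + 21 days = July 20, 2017 onward; July 18, 2017 is 2 days before the earliest permitted date.
Later steps need not be reached.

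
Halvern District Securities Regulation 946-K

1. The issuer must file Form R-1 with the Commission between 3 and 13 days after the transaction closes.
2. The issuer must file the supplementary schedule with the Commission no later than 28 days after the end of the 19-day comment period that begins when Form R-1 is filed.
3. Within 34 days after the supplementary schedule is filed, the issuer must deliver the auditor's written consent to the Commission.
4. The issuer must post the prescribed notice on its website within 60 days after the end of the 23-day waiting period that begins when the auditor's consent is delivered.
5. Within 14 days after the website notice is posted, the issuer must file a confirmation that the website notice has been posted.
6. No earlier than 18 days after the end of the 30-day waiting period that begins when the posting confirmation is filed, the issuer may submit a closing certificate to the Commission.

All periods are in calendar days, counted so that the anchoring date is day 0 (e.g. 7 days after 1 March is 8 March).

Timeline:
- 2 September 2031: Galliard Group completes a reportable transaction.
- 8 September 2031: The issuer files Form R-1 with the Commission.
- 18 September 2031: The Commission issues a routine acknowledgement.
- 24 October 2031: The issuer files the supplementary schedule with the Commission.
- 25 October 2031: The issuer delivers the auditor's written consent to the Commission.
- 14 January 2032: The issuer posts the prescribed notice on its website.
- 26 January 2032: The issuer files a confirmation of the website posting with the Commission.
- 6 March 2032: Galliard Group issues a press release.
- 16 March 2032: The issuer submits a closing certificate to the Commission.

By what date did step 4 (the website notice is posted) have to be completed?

16 January 2032

The auditor's consent is delivered on 25 October 2031; the 23-day waiting period therefore ends 17 November 2031, and step 4 runs from that date. 60 days after 17 November 2031 is 16 January 2032.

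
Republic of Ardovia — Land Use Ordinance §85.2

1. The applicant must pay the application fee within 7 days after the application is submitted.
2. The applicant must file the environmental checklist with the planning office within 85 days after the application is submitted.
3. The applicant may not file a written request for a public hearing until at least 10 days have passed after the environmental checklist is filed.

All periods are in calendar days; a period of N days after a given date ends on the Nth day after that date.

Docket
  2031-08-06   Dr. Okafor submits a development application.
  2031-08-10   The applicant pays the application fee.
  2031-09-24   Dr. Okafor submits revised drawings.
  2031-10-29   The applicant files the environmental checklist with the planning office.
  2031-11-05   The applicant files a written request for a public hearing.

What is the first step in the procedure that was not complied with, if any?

(1) due by 2031-08-06 + 7 days = 2031-08-13; 2031-08-10 is within that limit.
(2) due by 2031-08-06 + 85 days = 2031-10-30; completed 2031-10-29, before the deadline.
(3) permitted from 2031-10-29 + 10 days = 2031-11-08 onward; done 2031-11-05 — 3 days too early.
The procedure was therefore not followed at step 3.

Step 3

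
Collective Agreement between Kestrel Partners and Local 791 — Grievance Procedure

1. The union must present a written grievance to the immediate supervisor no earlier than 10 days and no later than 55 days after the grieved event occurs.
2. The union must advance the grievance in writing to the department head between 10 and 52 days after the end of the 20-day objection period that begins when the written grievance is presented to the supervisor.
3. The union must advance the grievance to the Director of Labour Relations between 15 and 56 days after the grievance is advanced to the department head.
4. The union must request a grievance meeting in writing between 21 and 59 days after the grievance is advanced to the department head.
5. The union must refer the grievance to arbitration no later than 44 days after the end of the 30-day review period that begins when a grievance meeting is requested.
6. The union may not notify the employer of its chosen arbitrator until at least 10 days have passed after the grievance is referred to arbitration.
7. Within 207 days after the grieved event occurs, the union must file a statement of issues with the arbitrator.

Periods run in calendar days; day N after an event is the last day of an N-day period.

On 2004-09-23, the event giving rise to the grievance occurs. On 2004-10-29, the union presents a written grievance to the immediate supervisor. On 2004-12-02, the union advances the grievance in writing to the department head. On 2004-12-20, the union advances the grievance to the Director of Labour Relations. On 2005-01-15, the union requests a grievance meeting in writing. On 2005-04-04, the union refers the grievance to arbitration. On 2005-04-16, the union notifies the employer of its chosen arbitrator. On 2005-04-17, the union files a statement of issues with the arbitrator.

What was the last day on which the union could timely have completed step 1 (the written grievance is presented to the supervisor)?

Step 1 runs from 2004-09-23, when the grieved event occurs. The window is 10–55 days after 2004-09-23; it closes on 2004-11-17.

2004-11-17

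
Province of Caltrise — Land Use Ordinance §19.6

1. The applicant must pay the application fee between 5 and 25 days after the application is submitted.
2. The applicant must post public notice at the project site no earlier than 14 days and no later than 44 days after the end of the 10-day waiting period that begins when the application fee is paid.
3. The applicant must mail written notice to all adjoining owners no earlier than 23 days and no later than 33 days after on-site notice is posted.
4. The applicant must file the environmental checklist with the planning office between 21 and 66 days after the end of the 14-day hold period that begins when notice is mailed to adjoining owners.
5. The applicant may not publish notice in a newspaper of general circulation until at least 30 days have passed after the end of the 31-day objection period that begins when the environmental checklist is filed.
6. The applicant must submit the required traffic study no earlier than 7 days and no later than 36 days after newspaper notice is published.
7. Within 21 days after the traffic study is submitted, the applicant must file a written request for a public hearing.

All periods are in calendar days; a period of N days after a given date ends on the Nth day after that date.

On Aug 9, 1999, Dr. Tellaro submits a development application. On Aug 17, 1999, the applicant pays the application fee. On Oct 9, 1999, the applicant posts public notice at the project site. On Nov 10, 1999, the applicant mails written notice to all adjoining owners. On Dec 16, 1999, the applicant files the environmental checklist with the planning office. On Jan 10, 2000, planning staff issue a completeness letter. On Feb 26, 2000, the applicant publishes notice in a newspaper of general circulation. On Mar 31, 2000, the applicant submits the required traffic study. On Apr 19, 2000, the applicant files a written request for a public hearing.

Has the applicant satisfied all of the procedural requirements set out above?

Yes

(1) the permitted window runs from Aug 9, 1999 + 5 = Aug 14, 1999 to Aug 9, 1999 + 25 = Sep 3, 1999; Aug 17, 1999 falls inside that range.
(2) the permitted window runs from Aug 27, 1999 + 14 = Sep 10, 1999 to Aug 27, 1999 + 44 = Oct 10, 1999; done Oct 9, 1999, which is between those dates.
(3) the permitted window runs from Oct 9, 1999 + 23 = Nov 1, 1999 to Oct 9, 1999 + 33 = Nov 11, 1999; done Nov 10, 1999, which is between those dates.
(4) the permitted window runs from Nov 24, 1999 + 21 = Dec 15, 1999 to Nov 24, 1999 + 66 = Jan 29, 2000; Dec 16, 1999 falls inside that range.
(5) permitted from Jan 16, 2000 + 30 days = Feb 15, 2000 onward; Feb 26, 2000 is on or after that date.
(6) the permitted window runs from Feb 26, 2000 + 7 = Mar 4, 2000 to Feb 26, 2000 + 36 = Apr 2, 2000; done Mar 31, 2000, which is between those dates.
(7) due by Mar 31, 2000 + 21 days = Apr 21, 2000; Apr 19, 2000 is within that limit.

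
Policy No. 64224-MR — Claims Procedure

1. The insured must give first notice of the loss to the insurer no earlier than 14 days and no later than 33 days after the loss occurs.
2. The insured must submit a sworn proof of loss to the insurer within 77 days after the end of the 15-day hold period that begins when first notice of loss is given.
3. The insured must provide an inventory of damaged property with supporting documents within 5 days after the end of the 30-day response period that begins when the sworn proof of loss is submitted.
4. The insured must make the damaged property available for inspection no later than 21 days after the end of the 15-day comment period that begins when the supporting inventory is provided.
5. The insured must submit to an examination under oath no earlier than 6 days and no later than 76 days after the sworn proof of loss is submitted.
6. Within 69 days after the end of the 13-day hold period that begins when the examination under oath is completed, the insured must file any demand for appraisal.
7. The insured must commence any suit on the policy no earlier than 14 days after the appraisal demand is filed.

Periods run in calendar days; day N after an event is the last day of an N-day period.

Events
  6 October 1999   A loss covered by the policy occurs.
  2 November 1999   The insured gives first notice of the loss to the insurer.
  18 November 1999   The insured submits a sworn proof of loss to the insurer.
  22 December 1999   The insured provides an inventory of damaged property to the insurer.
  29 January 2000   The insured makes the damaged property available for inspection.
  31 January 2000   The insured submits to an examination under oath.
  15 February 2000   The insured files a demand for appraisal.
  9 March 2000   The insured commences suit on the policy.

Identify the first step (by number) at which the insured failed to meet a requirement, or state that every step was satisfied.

Step 4

Step 1: the window is 14–33 days after 6 October 1999 (when the loss occurs), so 20 October 1999 through 8 November 1999; done 2 November 1999, which is between those dates.
Step 2: 77 days after 17 November 1999 (end of the 15-day hold period, which began when first notice of loss is given on 2 November 1999) is 2 February 2000; 18 November 1999 is within that limit.
Step 3: 5 days after 18 December 1999 (end of the 30-day response period, which began when the sworn proof of loss is submitted on 18 November 1999) is 23 December 1999; completed 22 December 1999, before the deadline.
Step 4: 21 days after 6 January 2000 (end of the 15-day comment period, which began when the supporting inventory is provided on 22 December 1999) is 27 January 2000; 29 January 2000 misses that deadline by 2 days.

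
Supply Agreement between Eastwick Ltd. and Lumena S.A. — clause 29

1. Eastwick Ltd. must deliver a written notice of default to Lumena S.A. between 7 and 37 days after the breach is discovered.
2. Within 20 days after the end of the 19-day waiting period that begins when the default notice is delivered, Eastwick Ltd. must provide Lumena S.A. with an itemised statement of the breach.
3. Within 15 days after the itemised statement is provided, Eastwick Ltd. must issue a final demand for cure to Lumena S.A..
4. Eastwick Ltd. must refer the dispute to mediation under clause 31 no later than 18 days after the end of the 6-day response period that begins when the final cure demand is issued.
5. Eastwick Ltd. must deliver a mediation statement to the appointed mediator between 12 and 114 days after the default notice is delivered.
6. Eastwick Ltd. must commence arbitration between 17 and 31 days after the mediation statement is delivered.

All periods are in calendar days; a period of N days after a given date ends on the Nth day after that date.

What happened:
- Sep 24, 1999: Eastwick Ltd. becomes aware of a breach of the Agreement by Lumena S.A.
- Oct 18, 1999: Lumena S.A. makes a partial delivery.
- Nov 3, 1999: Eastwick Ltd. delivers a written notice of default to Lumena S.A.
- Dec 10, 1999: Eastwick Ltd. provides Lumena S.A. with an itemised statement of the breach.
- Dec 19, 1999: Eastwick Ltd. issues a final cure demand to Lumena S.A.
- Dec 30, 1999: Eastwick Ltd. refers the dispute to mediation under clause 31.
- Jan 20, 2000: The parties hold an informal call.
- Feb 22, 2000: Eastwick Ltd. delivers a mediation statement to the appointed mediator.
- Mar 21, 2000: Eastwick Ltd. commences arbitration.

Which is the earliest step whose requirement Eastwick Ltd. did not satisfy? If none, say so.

Step 1: the window is 7–37 days after Sep 24, 1999 (when the breach is discovered), so Oct 1, 1999 through Oct 31, 1999; Nov 3, 1999 is 3 days past the end of the window.
No need to go further; step 1 was not satisfied.

Step 1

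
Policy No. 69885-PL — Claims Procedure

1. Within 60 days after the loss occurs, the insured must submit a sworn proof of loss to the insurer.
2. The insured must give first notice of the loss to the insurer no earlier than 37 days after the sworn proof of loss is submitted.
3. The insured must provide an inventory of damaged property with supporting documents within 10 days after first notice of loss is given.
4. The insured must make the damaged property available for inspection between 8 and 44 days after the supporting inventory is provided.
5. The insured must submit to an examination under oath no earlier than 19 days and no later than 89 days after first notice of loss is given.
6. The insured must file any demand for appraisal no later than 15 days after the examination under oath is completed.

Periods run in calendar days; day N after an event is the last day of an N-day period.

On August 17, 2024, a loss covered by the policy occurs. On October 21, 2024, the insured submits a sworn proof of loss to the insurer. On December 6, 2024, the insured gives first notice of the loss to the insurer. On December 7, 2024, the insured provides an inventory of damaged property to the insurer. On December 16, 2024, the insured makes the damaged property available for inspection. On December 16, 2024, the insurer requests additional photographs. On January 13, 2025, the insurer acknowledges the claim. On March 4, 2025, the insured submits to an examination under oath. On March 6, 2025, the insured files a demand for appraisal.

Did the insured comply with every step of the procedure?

Step 1: 60 days after August 17, 2024 (when the loss occurs) is October 16, 2024; not done until October 21, 2024, 5 days after the deadline.
Later steps need not be reached.

No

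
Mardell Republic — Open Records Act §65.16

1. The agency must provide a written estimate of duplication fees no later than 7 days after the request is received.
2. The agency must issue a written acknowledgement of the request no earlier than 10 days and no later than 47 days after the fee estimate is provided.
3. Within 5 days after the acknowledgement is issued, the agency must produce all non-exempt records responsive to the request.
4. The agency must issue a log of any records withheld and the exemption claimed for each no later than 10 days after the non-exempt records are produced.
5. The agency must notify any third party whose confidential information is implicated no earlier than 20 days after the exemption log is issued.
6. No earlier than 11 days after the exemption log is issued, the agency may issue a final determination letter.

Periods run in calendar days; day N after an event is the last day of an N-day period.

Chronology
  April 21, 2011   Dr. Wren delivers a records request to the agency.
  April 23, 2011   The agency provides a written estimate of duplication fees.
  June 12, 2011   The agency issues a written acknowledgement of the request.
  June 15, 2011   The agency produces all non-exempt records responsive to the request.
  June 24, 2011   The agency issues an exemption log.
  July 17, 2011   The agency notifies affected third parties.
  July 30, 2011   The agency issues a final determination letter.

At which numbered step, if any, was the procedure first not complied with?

Step 2

Step 1 — counting 7 days from April 21, 2011 (when the request is received) gives a deadline of April 28, 2011; done April 23, 2011 — timely.
Step 2 — 10 and 47 days from April 23, 2011 (when the fee estimate is provided) are May 3, 2011 and June 9, 2011 respectively; June 12, 2011 is 3 days past the end of the window.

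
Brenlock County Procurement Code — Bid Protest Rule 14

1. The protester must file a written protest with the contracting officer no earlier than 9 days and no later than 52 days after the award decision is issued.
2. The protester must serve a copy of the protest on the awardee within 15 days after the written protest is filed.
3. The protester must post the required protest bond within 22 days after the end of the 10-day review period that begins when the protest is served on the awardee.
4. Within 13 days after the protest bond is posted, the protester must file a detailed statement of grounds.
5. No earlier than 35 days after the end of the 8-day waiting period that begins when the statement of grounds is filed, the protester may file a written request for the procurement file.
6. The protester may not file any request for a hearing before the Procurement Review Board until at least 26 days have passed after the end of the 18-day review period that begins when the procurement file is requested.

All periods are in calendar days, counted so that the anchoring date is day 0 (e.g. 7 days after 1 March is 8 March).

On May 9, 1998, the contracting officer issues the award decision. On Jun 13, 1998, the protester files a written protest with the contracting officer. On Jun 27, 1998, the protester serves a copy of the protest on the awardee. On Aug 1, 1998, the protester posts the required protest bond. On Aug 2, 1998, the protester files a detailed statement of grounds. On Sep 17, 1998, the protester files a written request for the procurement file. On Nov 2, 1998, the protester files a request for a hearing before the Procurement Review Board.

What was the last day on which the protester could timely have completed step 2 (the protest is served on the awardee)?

Step 2 runs from Jun 13, 1998, when the written protest is filed. 15 days after Jun 13, 1998 is Jun 28, 1998.

Jun 28, 1998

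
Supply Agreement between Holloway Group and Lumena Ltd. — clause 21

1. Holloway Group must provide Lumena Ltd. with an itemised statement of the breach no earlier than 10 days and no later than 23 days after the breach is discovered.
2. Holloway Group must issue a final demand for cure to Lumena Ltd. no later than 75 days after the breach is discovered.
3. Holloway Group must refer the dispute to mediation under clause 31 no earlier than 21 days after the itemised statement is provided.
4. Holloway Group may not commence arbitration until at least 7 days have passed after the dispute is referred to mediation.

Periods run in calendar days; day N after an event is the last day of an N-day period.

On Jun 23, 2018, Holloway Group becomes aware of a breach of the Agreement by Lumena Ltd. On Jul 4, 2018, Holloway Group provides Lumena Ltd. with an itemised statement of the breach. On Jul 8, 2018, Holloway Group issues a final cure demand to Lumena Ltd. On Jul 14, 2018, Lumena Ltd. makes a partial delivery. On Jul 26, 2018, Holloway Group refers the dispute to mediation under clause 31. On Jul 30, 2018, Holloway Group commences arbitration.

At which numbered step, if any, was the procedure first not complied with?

Step 4

Step 1: the window is 10–23 days after Jun 23, 2018 (when the breach is discovered), so Jul 3, 2018 through Jul 16, 2018; done Jul 4, 2018 — within the window.
Step 2: 75 days after Jun 23, 2018 (when the breach is discovered) is Sep 6, 2018; Jul 8, 2018 is within that limit.
Step 3: the earliest permitted date is 21 days after Jul 4, 2018 (when the itemised statement is provided), i.e. Jul 25, 2018; done Jul 26, 2018, after the minimum wait.
Step 4: the earliest permitted date is 7 days after Jul 26, 2018 (when the dispute is referred to mediation), i.e. Aug 2, 2018; done Jul 30, 2018 — 3 days too early.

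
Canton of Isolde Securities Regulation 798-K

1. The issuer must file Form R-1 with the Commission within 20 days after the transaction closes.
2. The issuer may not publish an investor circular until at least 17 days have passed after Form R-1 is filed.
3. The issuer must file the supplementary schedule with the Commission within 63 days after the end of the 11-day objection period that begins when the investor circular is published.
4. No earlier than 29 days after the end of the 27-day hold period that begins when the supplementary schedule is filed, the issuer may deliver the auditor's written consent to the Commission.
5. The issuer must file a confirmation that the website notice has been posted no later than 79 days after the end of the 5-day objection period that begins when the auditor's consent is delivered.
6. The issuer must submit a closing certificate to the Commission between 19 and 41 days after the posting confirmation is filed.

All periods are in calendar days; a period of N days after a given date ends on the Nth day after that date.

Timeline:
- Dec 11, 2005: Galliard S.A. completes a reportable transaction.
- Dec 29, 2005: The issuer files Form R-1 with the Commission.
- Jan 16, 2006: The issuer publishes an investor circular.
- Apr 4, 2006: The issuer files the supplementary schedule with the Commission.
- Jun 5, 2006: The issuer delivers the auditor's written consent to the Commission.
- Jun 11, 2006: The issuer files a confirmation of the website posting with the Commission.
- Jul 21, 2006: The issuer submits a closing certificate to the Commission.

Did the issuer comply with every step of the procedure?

Step 1 — counting 20 days from Dec 11, 2005 (when the transaction closes) gives a deadline of Dec 31, 2005; Dec 29, 2005 is within that limit.
Step 2 — must wait 17 days from Dec 29, 2005 (when Form R-1 is filed), so not before Jan 15, 2006; done Jan 16, 2006 — permitted.
Step 3 — counting 63 days from Jan 27, 2006 (end of the 11-day objection period, which began when the investor circular is published on Jan 16, 2006) gives a deadline of Mar 31, 2006; Apr 4, 2006 misses that deadline by 4 days.

No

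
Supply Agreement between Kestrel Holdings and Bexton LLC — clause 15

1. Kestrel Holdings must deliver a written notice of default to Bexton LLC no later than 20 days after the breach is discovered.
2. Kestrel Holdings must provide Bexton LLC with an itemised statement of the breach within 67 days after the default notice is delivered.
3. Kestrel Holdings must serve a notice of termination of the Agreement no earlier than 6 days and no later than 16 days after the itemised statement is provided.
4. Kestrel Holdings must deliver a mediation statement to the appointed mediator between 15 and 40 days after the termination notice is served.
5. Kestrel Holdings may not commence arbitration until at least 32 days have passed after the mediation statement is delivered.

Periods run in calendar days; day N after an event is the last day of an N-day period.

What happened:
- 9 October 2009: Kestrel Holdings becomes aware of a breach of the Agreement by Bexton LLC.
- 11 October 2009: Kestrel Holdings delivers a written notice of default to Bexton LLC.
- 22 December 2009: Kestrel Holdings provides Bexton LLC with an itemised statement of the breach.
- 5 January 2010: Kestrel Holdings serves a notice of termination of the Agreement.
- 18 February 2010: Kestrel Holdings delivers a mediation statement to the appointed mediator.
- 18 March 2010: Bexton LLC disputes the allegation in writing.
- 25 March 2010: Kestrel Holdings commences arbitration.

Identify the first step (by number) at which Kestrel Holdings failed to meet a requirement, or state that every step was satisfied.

Step 1 — counting 20 days from 9 October 2009 (when the breach is discovered) gives a deadline of 29 October 2009; completed 11 October 2009, before the deadline.
Step 2 — counting 67 days from 11 October 2009 (when the default notice is delivered) gives a deadline of 17 December 2009; 22 December 2009 misses that deadline by 5 days.
The procedure was therefore not followed at step 2.

Step 2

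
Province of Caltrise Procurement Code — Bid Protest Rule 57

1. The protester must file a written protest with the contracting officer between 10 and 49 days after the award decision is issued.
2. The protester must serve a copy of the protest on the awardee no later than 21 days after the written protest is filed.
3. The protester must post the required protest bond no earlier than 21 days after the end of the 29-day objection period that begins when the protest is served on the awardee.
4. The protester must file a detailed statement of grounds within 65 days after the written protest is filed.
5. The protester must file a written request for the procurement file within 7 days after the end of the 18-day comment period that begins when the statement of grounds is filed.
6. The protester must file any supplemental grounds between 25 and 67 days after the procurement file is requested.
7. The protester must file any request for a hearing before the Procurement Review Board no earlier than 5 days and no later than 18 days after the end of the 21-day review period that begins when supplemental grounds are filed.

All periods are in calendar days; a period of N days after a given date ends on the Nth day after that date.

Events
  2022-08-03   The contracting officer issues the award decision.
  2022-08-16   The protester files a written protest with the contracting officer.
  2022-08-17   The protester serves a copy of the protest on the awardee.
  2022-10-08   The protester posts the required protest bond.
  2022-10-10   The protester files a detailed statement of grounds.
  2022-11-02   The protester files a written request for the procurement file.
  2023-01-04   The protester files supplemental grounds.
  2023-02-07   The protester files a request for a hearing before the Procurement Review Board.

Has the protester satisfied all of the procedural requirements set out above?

Yes

Step 1: the window is 10–49 days after 2022-08-03 (when the award decision is issued), so 2022-08-13 through 2022-09-21; done 2022-08-16, which is between those dates.
Step 2: 21 days after 2022-08-16 (when the written protest is filed) is 2022-09-06; completed 2022-08-17, before the deadline.
Step 3: the earliest permitted date is 21 days after 2022-09-15 (end of the 29-day objection period, which began when the protest is served on the awardee on 2022-08-17), i.e. 2022-10-06; done 2022-10-08 — permitted.
Step 4: 65 days after 2022-08-16 (when the written protest is filed) is 2022-10-20; completed 2022-10-10, before the deadline.
Step 5: 7 days after 2022-10-28 (end of the 18-day comment period, which began when the statement of grounds is filed on 2022-10-10) is 2022-11-04; done 2022-11-02 — timely.
Step 6: the window is 25–67 days after 2022-11-02 (when the procurement file is requested), so 2022-11-27 through 2023-01-08; done 2023-01-04, which is between those dates.
Step 7: the window is 5–18 days after 2023-01-25 (end of the 21-day review period, which began when supplemental grounds are filed on 2023-01-04), so 2023-01-30 through 2023-02-12; done 2023-02-07 — within the window.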